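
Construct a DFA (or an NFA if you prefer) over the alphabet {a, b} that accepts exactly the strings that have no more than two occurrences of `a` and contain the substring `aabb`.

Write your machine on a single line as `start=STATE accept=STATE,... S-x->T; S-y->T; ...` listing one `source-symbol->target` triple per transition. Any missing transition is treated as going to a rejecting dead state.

start=s0; accept=s5; s0-a->s1; s0-b->s0; s1-a->s2; s1-b->s3; s2-a->s3; s2-b->s4; s3-a->s3; s3-b->s3; s4-a->s3; s4-b->s5; s5-a->s3; s5-b->s5

Handle the two conditions separately and then intersect. One (4 states) tracks the count of `a`s, saturating at 3; the other (5 states) tracks whether and how much of `aabb` has been seen. Each combined state is a pair, one component from each; accept when both components accept. Equivalent product states are then merged.
With 6 states:
        a   b  
>  s0   s1  s0 
   s1   s2  s3 
   s2   s3  s4 
   s3   s3  s3 
   s4   s3  s5 
 * s5   s3  s5 
(> = start, * = accepting)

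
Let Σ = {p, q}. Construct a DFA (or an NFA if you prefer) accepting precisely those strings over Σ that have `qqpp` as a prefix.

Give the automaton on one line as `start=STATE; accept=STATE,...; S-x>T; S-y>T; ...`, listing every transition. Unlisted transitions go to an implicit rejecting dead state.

start=s0; accept=s4; s0-p>s5; s0-q>s1; s1-p>s5; s1-q>s2; s2-p>s3; s2-q>s5; s3-p>s4; s3-q>s5; s4-p>s4; s4-q>s4; s5-p>s5; s5-q>s5

Walk along `qqpp` while the input agrees: from s0 take `q` to s1, and so on. Any deviation drops to the rejecting sink s5. Once s4 is reached the prefix is confirmed and every continuation is accepted.
A 6-state machine:
        p   q  
>  s0   s5  s1 
   s1   s5  s2 
   s2   s3  s5 
   s3   s4  s5 
 * s4   s4  s4 
   s5   s5  s5 
(> = start, * = accepting)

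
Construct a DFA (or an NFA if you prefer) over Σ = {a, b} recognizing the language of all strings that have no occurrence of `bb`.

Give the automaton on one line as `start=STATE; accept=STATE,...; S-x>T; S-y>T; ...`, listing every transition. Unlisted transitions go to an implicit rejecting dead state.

This is the complement of 'contains `bb`'. Use the same substring-matching states — q0 through q2 holding how much of `bb` has just been matched — but flip the accepting set: everything except the trap q2 accepts.
With 3 states:
        a   b  
>* q0   q0  q1 
 * q1   q0  q2 
   q2   q2  q2 
(> = start, * = accepting)

start=q0; accept=q0,q1; q0-a>q0; q0-b>q1; q1-a>q0; q1-b>q2; q2-a>q2; q2-b>q2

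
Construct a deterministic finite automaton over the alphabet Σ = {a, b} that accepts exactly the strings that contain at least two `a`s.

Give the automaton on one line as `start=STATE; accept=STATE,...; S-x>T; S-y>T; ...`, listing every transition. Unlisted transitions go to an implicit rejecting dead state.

Only the number of `a`s matters, and only up to 3. Make a chain q0 → q1 → q2 → q3 advanced by each `a` (with q3 absorbing); every other symbol self-loops. The accepting set is {q2, q3}.
4 states suffice.
        a   b  
>  q0   q1  q0 
   q1   q2  q1 
 * q2   q3  q2 
 * q3   q3  q3 
(> = start, * = accepting)

start=q0; accept=q2,q3; q0-a>q1; q0-b>q0; q1-a>q2; q1-b>q1; q2-a>q3; q2-b>q2; q3-a>q3; q3-b>q3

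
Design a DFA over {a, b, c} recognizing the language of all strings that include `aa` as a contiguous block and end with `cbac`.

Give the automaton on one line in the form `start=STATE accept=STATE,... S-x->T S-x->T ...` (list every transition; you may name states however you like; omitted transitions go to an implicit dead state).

Handle the two conditions separately and then intersect. The first has 3 states tracking whether and how much of `aa` has been seen; the second has 5 states tracking how much of the suffix `cbac` has currently been matched. A product state is a pair (one from each), accepting exactly when both do. After merging equivalent states the machine shrinks.
        a   b   c  
>  S0   S1  S0  S0 
   S1   S2  S0  S0 
   S2   S2  S2  S3 
   S3   S2  S4  S3 
   S4   S5  S2  S3 
   S5   S2  S2  S6 
 * S6   S2  S4  S3 
(> = start, * = accepting)

start=S0 accept=S6 S0-a->S1 S0-b->S0 S0-c->S0 S1-a->S2 S1-b->S0 S1-c->S0 S2-a->S2 S2-b->S2 S2-c->S3 S3-a->S2 S3-b->S4 S3-c->S3 S4-a->S5 S4-b->S2 S4-c->S3 S5-a->S2 S5-b->S2 S5-c->S6 S6-a->S2 S6-b->S4 S6-c->S3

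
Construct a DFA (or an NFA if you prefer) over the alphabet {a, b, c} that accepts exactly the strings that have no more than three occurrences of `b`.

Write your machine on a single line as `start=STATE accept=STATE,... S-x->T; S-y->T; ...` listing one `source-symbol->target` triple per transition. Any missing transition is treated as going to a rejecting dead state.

Count `b`s, saturating at 4: states s0 through s3 mean 0 through 3 `b`s seen; s4 means more than 3. Each `b` increments (capped at s4); other symbols loop. Accept from {s0, s1, s2, s3}.
        a   b   c  
>* s0   s0  s1  s0 
 * s1   s1  s2  s1 
 * s2   s2  s3  s2 
 * s3   s3  s4  s3 
   s4   s4  s4  s4 
(> = start, * = accepting)

start=s0; accept=s0,s1,s2,s3; s0-a->s0; s0-b->s1; s0-c->s0; s1-a->s1; s1-b->s2; s1-c->s1; s2-a->s2; s2-b->s3; s2-c->s2; s3-a->s3; s3-b->s4; s3-c->s3; s4-a->s4; s4-b->s4; s4-c->s4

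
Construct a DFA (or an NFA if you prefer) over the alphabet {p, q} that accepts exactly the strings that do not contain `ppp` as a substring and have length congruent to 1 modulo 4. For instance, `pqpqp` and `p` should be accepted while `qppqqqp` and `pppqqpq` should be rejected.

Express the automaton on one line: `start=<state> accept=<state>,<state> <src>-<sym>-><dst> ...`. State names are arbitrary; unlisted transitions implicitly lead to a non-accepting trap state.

start=s0 accept=s1,s2,s14 s0-p->s1 s0-q->s2 s1-p->s3 s1-q->s4 s2-p->s5 s2-q->s4 s3-p->s6 s3-q->s7 s4-p->s8 s4-q->s7 s5-p->s9 s5-q->s7 s6-p->s10 s6-q->s10 s7-p->s11 s7-q->s0 s8-p->s12 s8-q->s0 s9-p->s10 s9-q->s0 s10-p->s13 s10-q->s13 s11-p->s14 s11-q->s2 s12-p->s13 s12-q->s2 s13-p->s15 s13-q->s15 s14-p->s15 s14-q->s4 s15-p->s6 s15-q->s6

Run two small machines in parallel and take their product. One (4 states) tracks partial matches of the forbidden pattern `ppp`; the other (4 states) tracks the input length modulo 4. Each combined state is a pair, one component from each; accept when both components accept.
          p    q  
>  s0     s1   s2 
 * s1     s3   s4 
 * s2     s5   s4 
   s3     s6   s7 
   s4     s8   s7 
   s5     s9   s7 
   s6    s10  s10 
   s7    s11   s0 
   s8    s12   s0 
   s9    s10   s0 
   s10   s13  s13 
   s11   s14   s2 
   s12   s13   s2 
   s13   s15  s15 
 * s14   s15   s4 
   s15    s6   s6 
(> = start, * = accepting)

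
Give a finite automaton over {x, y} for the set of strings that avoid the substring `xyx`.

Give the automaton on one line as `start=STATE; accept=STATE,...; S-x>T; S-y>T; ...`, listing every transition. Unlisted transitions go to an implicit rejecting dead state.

start=q0; accept=q0,q1,q2; q0-x>q1; q0-y>q0; q1-x>q1; q1-y>q2; q2-x>q3; q2-y>q0; q3-x>q3; q3-y>q3

Track partial matches of the forbidden pattern `xyx`. State q3 is a dead state reached once `xyx` has occurred; every other state accepts. q0 means no part of `xyx` is currently matched.
With 4 states:
        x   y  
>* q0   q1  q0 
 * q1   q1  q2 
 * q2   q3  q0 
   q3   q3  q3 
(> = start, * = accepting)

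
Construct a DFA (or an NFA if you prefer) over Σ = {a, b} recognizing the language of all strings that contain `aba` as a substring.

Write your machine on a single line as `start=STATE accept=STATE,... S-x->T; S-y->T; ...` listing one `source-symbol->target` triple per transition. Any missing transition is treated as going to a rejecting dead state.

start=q0; accept=q3; q0-a->q1; q0-b->q0; q1-a->q1; q1-b->q2; q2-a->q3; q2-b->q0; q3-a->q3; q3-b->q3

States q0..q2 record the length of the longest prefix of `aba` that matches the current input suffix. Reaching q3 means `aba` has been seen, and we stay there forever. Accept from q3.
4 states suffice.
        a   b  
>  q0   q1  q0 
   q1   q1  q2 
   q2   q3  q0 
 * q3   q3  q3 
(> = start, * = accepting)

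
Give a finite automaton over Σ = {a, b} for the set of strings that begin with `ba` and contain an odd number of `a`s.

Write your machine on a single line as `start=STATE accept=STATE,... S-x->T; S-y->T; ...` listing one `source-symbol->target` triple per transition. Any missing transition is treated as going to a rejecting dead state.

Handle the two conditions separately and then intersect. The first has 4 states tracking whether the input so far still matches the prefix `ba`; the second has 2 states tracking the count of `a`s modulo 2. A product state is a pair (one from each), accepting exactly when both do. Equivalent product states are then merged.
        a   b  
>  s0   s1  s2 
   s1   s1  s1 
   s2   s3  s1 
 * s3   s4  s3 
   s4   s3  s4 
(> = start, * = accepting)

start=s0; accept=s3; s0-a->s1; s0-b->s2; s1-a->s1; s1-b->s1; s2-a->s3; s2-b->s1; s3-a->s4; s3-b->s3; s4-a->s3; s4-b->s4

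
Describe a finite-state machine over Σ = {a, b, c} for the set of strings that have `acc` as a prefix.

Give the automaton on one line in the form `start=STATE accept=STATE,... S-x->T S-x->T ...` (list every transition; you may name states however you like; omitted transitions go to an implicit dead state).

Walk along `acc` while the input agrees: from q0 take `a` to q1, and so on. Any deviation drops to the rejecting sink q4. Once q3 is reached the prefix is confirmed and every continuation is accepted.
        a   b   c  
>  q0   q1  q4  q4 
   q1   q4  q4  q2 
   q2   q4  q4  q3 
 * q3   q3  q3  q3 
   q4   q4  q4  q4 
(> = start, * = accepting)

start=q0 accept=q3 q0-a->q1 q0-b->q4 q0-c->q4 q1-a->q4 q1-b->q4 q1-c->q2 q2-a->q4 q2-b->q4 q2-c->q3 q3-a->q3 q3-b->q3 q3-c->q3 q4-a->q4 q4-b->q4 q4-c->q4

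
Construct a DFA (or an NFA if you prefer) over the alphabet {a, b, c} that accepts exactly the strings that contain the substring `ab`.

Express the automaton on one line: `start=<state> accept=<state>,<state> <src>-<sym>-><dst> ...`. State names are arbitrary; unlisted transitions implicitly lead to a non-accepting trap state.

start=q0 accept=q2 q0-a->q1 q0-b->q0 q0-c->q0 q1-a->q1 q1-b->q2 q1-c->q0 q2-a->q2 q2-b->q2 q2-c->q2

States q0..q1 record the length of the longest prefix of `ab` that matches the current input suffix. Reaching q2 means `ab` has been seen, and we stay there forever. Accept from q2.
3 states suffice.
        a   b   c  
>  q0   q1  q0  q0 
   q1   q1  q2  q0 
 * q2   q2  q2  q2 
(> = start, * = accepting)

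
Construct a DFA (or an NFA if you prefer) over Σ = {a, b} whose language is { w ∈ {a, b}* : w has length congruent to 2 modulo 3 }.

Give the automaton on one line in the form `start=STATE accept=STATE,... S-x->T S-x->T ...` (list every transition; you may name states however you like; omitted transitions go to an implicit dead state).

start=q0 accept=q2 q0-a->q1 q0-b->q1 q1-a->q2 q1-b->q2 q2-a->q0 q2-b->q0

Only the length mod 3 matters, so use a 3-cycle: from any state, every input symbol moves to the next state, wrapping q2 back to q0. Mark q2 accepting.
        a   b  
>  q0   q1  q1 
   q1   q2  q2 
 * q2   q0  q0 
(> = start, * = accepting)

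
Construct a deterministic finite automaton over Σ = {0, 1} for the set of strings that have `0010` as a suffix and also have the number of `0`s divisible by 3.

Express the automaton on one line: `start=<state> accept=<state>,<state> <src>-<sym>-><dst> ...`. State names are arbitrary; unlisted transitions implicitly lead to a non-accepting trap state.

start=q0 accept=q6 q0-0->q1 q0-1->q0 q1-0->q2 q1-1->q3 q2-0->q0 q2-1->q4 q3-0->q5 q3-1->q3 q4-0->q6 q4-1->q5 q5-0->q0 q5-1->q5 q6-0->q1 q6-1->q0

Handle the two conditions separately and then intersect. The first has 5 states tracking how much of the suffix `0010` has currently been matched; the second has 3 states tracking the count of `0`s modulo 3. A product state is a pair (one from each), accepting exactly when both do. After merging equivalent states the machine shrinks.
With 7 states:
        0   1  
>  q0   q1  q0 
   q1   q2  q3 
   q2   q0  q4 
   q3   q5  q3 
   q4   q6  q5 
   q5   q0  q5 
 * q6   q1  q0 
(> = start, * = accepting)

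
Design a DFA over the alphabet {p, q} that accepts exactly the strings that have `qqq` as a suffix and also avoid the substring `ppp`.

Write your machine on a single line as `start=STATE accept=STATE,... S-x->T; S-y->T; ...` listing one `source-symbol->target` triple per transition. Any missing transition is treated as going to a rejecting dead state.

Run two small machines in parallel and take their product. One (4 states) tracks how much of the suffix `qqq` has currently been matched; the other (4 states) tracks partial matches of the forbidden pattern `ppp`. Each combined state is a pair, one component from each; accept when both components accept.
A 10-state machine:
        p   q  
>  s0   s1  s2 
   s1   s3  s2 
   s2   s1  s4 
   s3   s5  s2 
   s4   s1  s6 
   s5   s5  s7 
 * s6   s1  s6 
   s7   s5  s8 
   s8   s5  s9 
   s9   s5  s9 
(> = start, * = accepting)

start=s0; accept=s6; s0-p->s1; s0-q->s2; s1-p->s3; s1-q->s2; s2-p->s1; s2-q->s4; s3-p->s5; s3-q->s2; s4-p->s1; s4-q->s6; s5-p->s5; s5-q->s7; s6-p->s1; s6-q->s6; s7-p->s5; s7-q->s8; s8-p->s5; s8-q->s9; s9-p->s5; s9-q->s9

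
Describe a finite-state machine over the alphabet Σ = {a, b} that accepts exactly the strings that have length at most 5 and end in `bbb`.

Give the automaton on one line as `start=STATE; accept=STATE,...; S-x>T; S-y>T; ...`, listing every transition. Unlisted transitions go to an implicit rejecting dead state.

start=s0; accept=s9,s13,s17; s0-a>s1; s0-b>s2; s1-a>s3; s1-b>s4; s2-a>s3; s2-b>s5; s3-a>s6; s3-b>s7; s4-a>s6; s4-b>s8; s5-a>s6; s5-b>s9; s6-a>s10; s6-b>s11; s7-a>s10; s7-b>s12; s8-a>s10; s8-b>s13; s9-a>s10; s9-b>s13; s10-a>s14; s10-b>s15; s11-a>s14; s11-b>s16; s12-a>s14; s12-b>s17; s13-a>s14; s13-b>s17; s14-a>s18; s14-b>s19; s15-a>s18; s15-b>s20; s16-a>s18; s16-b>s21; s17-a>s18; s17-b>s21; s18-a>s18; s18-b>s19; s19-a>s18; s19-b>s20; s20-a>s18; s20-b>s21; s21-a>s18; s21-b>s21

Handle the two conditions separately and then intersect. The first has 7 states tracking the input length, saturating at 6; the second has 4 states tracking how much of the suffix `bbb` has currently been matched. A product state is a pair (one from each), accepting exactly when both do.
With 22 states:
          a    b  
>  s0     s1   s2 
   s1     s3   s4 
   s2     s3   s5 
   s3     s6   s7 
   s4     s6   s8 
   s5     s6   s9 
   s6    s10  s11 
   s7    s10  s12 
   s8    s10  s13 
 * s9    s10  s13 
   s10   s14  s15 
   s11   s14  s16 
   s12   s14  s17 
 * s13   s14  s17 
   s14   s18  s19 
   s15   s18  s20 
   s16   s18  s21 
 * s17   s18  s21 
   s18   s18  s19 
   s19   s18  s20 
   s20   s18  s21 
   s21   s18  s21 
(> = start, * = accepting)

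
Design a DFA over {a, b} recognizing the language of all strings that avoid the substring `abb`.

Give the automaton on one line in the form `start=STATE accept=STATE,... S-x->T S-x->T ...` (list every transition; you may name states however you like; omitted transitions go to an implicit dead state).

Track partial matches of the forbidden pattern `abb`. State q3 is a dead state reached once `abb` has occurred; every other state accepts. q0 means no part of `abb` is currently matched.
        a   b  
>* q0   q1  q0 
 * q1   q1  q2 
 * q2   q1  q3 
   q3   q3  q3 
(> = start, * = accepting)

start=q0 accept=q0,q1,q2 q0-a->q1 q0-b->q0 q1-a->q1 q1-b->q2 q2-a->q1 q2-b->q3 q3-a->q3 q3-b->q3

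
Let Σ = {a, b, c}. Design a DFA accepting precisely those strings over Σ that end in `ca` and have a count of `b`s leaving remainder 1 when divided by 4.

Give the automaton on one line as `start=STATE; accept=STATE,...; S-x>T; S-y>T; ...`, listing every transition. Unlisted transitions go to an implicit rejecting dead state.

Build one automaton per condition and run them in lockstep. One (3 states) tracks how much of the suffix `ca` has currently been matched; the other (4 states) tracks the count of `b`s modulo 4. Each combined state is a pair, one component from each; accept when both components accept. After merging equivalent states the machine shrinks.
A 6-state machine:
        a   b   c  
>  s0   s0  s1  s0 
   s1   s1  s2  s3 
   s2   s2  s4  s2 
   s3   s5  s2  s3 
   s4   s4  s0  s4 
 * s5   s1  s2  s3 
(> = start, * = accepting)

start=s0; accept=s5; s0-a>s0; s0-b>s1; s0-c>s0; s1-a>s1; s1-b>s2; s1-c>s3; s2-a>s2; s2-b>s4; s2-c>s2; s3-a>s5; s3-b>s2; s3-c>s3; s4-a>s4; s4-b>s0; s4-c>s4; s5-a>s1; s5-b>s2; s5-c>s3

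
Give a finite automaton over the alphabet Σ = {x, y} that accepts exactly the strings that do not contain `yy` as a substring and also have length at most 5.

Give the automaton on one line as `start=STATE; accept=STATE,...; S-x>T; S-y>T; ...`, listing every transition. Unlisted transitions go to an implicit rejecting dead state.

start=q0; accept=q0,q1,q2,q3,q4,q6,q7,q8,q9,q10; q0-x>q1; q0-y>q2; q1-x>q3; q1-y>q4; q2-x>q3; q2-y>q5; q3-x>q6; q3-y>q7; q4-x>q6; q4-y>q5; q5-x>q5; q5-y>q5; q6-x>q8; q6-y>q9; q7-x>q8; q7-y>q5; q8-x>q10; q8-y>q10; q9-x>q10; q9-y>q5; q10-x>q5; q10-y>q5

Run two small machines in parallel and take their product. One (3 states) tracks partial matches of the forbidden pattern `yy`; the other (7 states) tracks the input length, saturating at 6. Each combined state is a pair, one component from each; accept when both components accept. Equivalent product states are then merged.
          x    y  
>* q0     q1   q2 
 * q1     q3   q4 
 * q2     q3   q5 
 * q3     q6   q7 
 * q4     q6   q5 
   q5     q5   q5 
 * q6     q8   q9 
 * q7     q8   q5 
 * q8    q10  q10 
 * q9    q10   q5 
 * q10    q5   q5 
(> = start, * = accepting)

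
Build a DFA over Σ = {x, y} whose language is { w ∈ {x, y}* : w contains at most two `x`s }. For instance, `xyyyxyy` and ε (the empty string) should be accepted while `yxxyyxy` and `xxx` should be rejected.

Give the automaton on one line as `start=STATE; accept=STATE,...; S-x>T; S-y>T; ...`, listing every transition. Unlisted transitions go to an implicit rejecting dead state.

Count `x`s, saturating at 3: states A through C mean 0 through 2 `x`s seen; D means more than 2. Each `x` increments (capped at D); other symbols loop. Accept from {A, B, C}.
A 4-state machine:
       x  y 
>* A   B  A 
 * B   C  B 
 * C   D  C 
   D   D  D 
(> = start, * = accepting)

start=A; accept=A,B,C; A-x>B; A-y>A; B-x>C; B-y>B; C-x>D; C-y>C; D-x>D; D-y>D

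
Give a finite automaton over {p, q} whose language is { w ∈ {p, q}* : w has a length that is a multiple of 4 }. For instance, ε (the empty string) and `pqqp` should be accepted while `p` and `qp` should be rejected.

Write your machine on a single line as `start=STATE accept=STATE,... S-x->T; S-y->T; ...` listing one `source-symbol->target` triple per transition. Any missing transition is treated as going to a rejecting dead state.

Only the length mod 4 matters, so use a 4-cycle: from any state, every input symbol moves to the next state, wrapping S3 back to S0. Mark S0 accepting.
        p   q  
>* S0   S1  S1 
   S1   S2  S2 
   S2   S3  S3 
   S3   S0  S0 
(> = start, * = accepting)

start=S0; accept=S0; S0-p->S1; S0-q->S1; S1-p->S2; S1-q->S2; S2-p->S3; S2-q->S3; S3-p->S0; S3-q->S0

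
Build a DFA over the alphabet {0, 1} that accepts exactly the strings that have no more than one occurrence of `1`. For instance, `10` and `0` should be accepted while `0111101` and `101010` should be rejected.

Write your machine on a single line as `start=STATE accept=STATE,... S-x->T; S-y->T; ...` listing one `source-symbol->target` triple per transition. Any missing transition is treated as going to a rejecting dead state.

start=s0; accept=s0,s1; s0-0->s0; s0-1->s1; s1-0->s1; s1-1->s2; s2-0->s2; s2-1->s2

Only the number of `1`s matters, and only up to 2. Make a chain s0 → s1 → s2 advanced by each `1` (with s2 absorbing); every other symbol self-loops. The accepting set is {s0, s1}.
A 3-state machine:
        0   1  
>* s0   s0  s1 
 * s1   s1  s2 
   s2   s2  s2 
(> = start, * = accepting)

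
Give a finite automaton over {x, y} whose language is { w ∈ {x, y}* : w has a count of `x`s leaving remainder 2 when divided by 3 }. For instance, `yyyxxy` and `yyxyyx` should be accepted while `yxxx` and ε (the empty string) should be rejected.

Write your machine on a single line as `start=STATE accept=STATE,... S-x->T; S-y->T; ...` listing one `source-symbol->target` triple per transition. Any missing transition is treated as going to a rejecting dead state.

start=A; accept=C; A-x->B; A-y->A; B-x->C; B-y->B; C-x->A; C-y->C

Keep the running count of `x`s modulo 3: each `x` advances along the cycle A → B → C → A while other symbols loop. Accept at C.
A 3-state machine:
       x  y 
>  A   B  A 
   B   C  B 
 * C   A  C 
(> = start, * = accepting)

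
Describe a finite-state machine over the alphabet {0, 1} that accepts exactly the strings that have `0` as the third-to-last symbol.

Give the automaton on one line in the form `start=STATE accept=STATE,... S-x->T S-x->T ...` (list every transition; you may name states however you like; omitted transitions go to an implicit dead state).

start=q0 accept=q7,q8,q9,q10 q0-0->q1 q0-1->q2 q1-0->q3 q1-1->q4 q2-0->q5 q2-1->q6 q3-0->q7 q3-1->q8 q4-0->q9 q4-1->q10 q5-0->q11 q5-1->q12 q6-0->q13 q6-1->q14 q7-0->q7 q7-1->q8 q8-0->q9 q8-1->q10 q9-0->q11 q9-1->q12 q10-0->q13 q10-1->q14 q11-0->q7 q11-1->q8 q12-0->q9 q12-1->q10 q13-0->q11 q13-1->q12 q14-0->q13 q14-1->q14

Because acceptance depends on a position counted from the end, the machine has to buffer the most recent 3 symbols. Make each state the string of the last up-to-3 symbols read; on input `x` shift the window left and append `x`. Accept when the buffered window has length 3 and begins with `0`.
With 15 states:
          0    1  
>  q0     q1   q2 
   q1     q3   q4 
   q2     q5   q6 
   q3     q7   q8 
   q4     q9  q10 
   q5    q11  q12 
   q6    q13  q14 
 * q7     q7   q8 
 * q8     q9  q10 
 * q9    q11  q12 
 * q10   q13  q14 
   q11    q7   q8 
   q12    q9  q10 
   q13   q11  q12 
   q14   q13  q14 
(> = start, * = accepting)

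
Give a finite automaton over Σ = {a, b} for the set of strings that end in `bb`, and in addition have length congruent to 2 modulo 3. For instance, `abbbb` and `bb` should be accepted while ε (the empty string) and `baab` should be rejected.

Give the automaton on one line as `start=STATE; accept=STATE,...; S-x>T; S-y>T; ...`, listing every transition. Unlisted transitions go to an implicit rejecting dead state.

Handle the two conditions separately and then intersect. The first has 3 states tracking how much of the suffix `bb` has currently been matched; the second has 3 states tracking the input length modulo 3. A product state is a pair (one from each), accepting exactly when both do.
A 9-state machine:
        a   b  
>  S0   S1  S2 
   S1   S3  S4 
   S2   S3  S5 
   S3   S0  S6 
   S4   S0  S7 
 * S5   S0  S7 
   S6   S1  S8 
   S7   S1  S8 
   S8   S3  S5 
(> = start, * = accepting)

start=S0; accept=S5; S0-a>S1; S0-b>S2; S1-a>S3; S1-b>S4; S2-a>S3; S2-b>S5; S3-a>S0; S3-b>S6; S4-a>S0; S4-b>S7; S5-a>S0; S5-b>S7; S6-a>S1; S6-b>S8; S7-a>S1; S7-b>S8; S8-a>S3; S8-b>S5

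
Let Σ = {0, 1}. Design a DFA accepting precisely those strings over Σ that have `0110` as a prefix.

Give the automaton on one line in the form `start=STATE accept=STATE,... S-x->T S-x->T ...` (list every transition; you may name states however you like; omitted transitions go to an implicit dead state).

Check the first 4 symbols one by one: A through D record how many have matched `0110` so far; any wrong symbol goes to the dead state F. After all 4 match we enter the accepting sink E.
A 6-state machine:
       0  1 
>  A   B  F 
   B   F  C 
   C   F  D 
   D   E  F 
 * E   E  E 
   F   F  F 
(> = start, * = accepting)

start=A accept=E A-0->B A-1->F B-0->F B-1->C C-0->F C-1->D D-0->E D-1->F E-0->E E-1->E F-0->F F-1->F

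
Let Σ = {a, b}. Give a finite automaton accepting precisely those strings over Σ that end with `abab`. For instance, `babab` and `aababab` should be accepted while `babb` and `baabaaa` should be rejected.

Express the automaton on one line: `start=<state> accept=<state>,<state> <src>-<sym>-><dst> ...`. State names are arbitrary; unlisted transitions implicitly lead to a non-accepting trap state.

Let each state record the length of the longest suffix of the input read so far that is also a prefix of `abab`. s1 means the last symbol is `a`; s2 means the last 2 symbols are `ab`; s3 means the last 3 symbols are `aba`; s4 means the last 4 symbols are `abab`. Accept only at s4, where the string currently ends in `abab`.
With 5 states:
        a   b  
>  s0   s1  s0 
   s1   s1  s2 
   s2   s3  s0 
   s3   s1  s4 
 * s4   s3  s0 
(> = start, * = accepting)

start=s0 accept=s4 s0-a->s1 s0-b->s0 s1-a->s1 s1-b->s2 s2-a->s3 s2-b->s0 s3-a->s1 s3-b->s4 s4-a->s3 s4-b->s0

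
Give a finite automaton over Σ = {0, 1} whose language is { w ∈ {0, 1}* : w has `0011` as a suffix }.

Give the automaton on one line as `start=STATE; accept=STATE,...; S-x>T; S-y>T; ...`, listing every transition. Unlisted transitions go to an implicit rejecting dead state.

start=q0; accept=q4; q0-0>q1; q0-1>q0; q1-0>q2; q1-1>q0; q2-0>q2; q2-1>q3; q3-0>q1; q3-1>q4; q4-0>q1; q4-1>q0

Let each state record the length of the longest suffix of the input read so far that is also a prefix of `0011`. q1 means the last symbol is `0`; q2 means the last 2 symbols are `00`; q3 means the last 3 symbols are `001`; q4 means the last 4 symbols are `0011`. Accept only at q4, where the string currently ends in `0011`.
        0   1  
>  q0   q1  q0 
   q1   q2  q0 
   q2   q2  q3 
   q3   q1  q4 
 * q4   q1  q0 
(> = start, * = accepting)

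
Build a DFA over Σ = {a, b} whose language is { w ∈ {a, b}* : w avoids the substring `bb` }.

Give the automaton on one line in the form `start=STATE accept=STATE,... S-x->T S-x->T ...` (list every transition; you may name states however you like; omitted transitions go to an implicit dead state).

start=s0 accept=s0,s1 s0-a->s0 s0-b->s1 s1-a->s0 s1-b->s2 s2-a->s2 s2-b->s2

Track partial matches of the forbidden pattern `bb`. State s2 is a dead state reached once `bb` has occurred; every other state accepts. s0 means no part of `bb` is currently matched.
3 states suffice.
        a   b  
>* s0   s0  s1 
 * s1   s0  s2 
   s2   s2  s2 
(> = start, * = accepting)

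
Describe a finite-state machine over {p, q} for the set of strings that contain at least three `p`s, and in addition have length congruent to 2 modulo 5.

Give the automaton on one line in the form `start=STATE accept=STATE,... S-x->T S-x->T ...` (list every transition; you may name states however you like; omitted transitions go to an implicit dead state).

Build one automaton per condition and run them in lockstep. One (5 states) tracks the count of `p`s, saturating at 4; the other (5 states) tracks the input length modulo 5. Each combined state is a pair, one component from each; accept when both components accept. After merging equivalent states the machine shrinks.
          p    q  
>  s0     s1   s2 
   s1     s3   s4 
   s2     s4   s5 
   s3     s6   s7 
   s4     s7   s8 
   s5     s8   s9 
   s6    s10  s10 
   s7    s10  s11 
   s8    s11  s12 
   s9    s12  s13 
   s10   s14  s14 
   s11   s14  s15 
   s12   s15  s16 
   s13   s16   s0 
   s14   s17  s17 
   s15   s17  s18 
   s16   s18   s1 
   s17   s19  s19 
   s18   s19   s3 
 * s19    s6   s6 
(> = start, * = accepting)

start=s0 accept=s19 s0-p->s1 s0-q->s2 s1-p->s3 s1-q->s4 s2-p->s4 s2-q->s5 s3-p->s6 s3-q->s7 s4-p->s7 s4-q->s8 s5-p->s8 s5-q->s9 s6-p->s10 s6-q->s10 s7-p->s10 s7-q->s11 s8-p->s11 s8-q->s12 s9-p->s12 s9-q->s13 s10-p->s14 s10-q->s14 s11-p->s14 s11-q->s15 s12-p->s15 s12-q->s16 s13-p->s16 s13-q->s0 s14-p->s17 s14-q->s17 s15-p->s17 s15-q->s18 s16-p->s18 s16-q->s1 s17-p->s19 s17-q->s19 s18-p->s19 s18-q->s3 s19-p->s6 s19-q->s6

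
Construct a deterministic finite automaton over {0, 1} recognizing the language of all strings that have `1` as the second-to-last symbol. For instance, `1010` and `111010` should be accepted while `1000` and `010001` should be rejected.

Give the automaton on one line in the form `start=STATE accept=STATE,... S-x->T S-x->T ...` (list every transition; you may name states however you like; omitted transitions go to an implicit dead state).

start=q0 accept=q5,q6 q0-0->q1 q0-1->q2 q1-0->q3 q1-1->q4 q2-0->q5 q2-1->q6 q3-0->q3 q3-1->q4 q4-0->q5 q4-1->q6 q5-0->q3 q5-1->q4 q6-0->q5 q6-1->q6

A DFA must remember the last 2 symbols (since which symbol is second-to-last isn't known until the input ends). Use one state per possible window of the last ≤2 symbols; accept from those whose window starts with `1`.
A 7-state machine:
        0   1  
>  q0   q1  q2 
   q1   q3  q4 
   q2   q5  q6 
   q3   q3  q4 
   q4   q5  q6 
 * q5   q3  q4 
 * q6   q5  q6 
(> = start, * = accepting)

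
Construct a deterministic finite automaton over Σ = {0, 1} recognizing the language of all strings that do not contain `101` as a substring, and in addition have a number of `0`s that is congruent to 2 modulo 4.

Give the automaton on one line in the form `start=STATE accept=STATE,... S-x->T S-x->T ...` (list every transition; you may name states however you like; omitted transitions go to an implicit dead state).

start=S0 accept=S3,S7,S8 S0-0->S1 S0-1->S2 S1-0->S3 S1-1->S4 S2-0->S5 S2-1->S2 S3-0->S6 S3-1->S7 S4-0->S8 S4-1->S4 S5-0->S3 S5-1->S9 S6-0->S0 S6-1->S10 S7-0->S11 S7-1->S7 S8-0->S6 S8-1->S12 S9-0->S12 S9-1->S9 S10-0->S13 S10-1->S10 S11-0->S0 S11-1->S14 S12-0->S14 S12-1->S12 S13-0->S1 S13-1->S15 S14-0->S15 S14-1->S14 S15-0->S9 S15-1->S15

Handle the two conditions separately and then intersect. One (4 states) tracks partial matches of the forbidden pattern `101`; the other (4 states) tracks the count of `0`s modulo 4. Each combined state is a pair, one component from each; accept when both components accept.
With 16 states:
          0    1  
>  S0     S1   S2 
   S1     S3   S4 
   S2     S5   S2 
 * S3     S6   S7 
   S4     S8   S4 
   S5     S3   S9 
   S6     S0  S10 
 * S7    S11   S7 
 * S8     S6  S12 
   S9    S12   S9 
   S10   S13  S10 
   S11    S0  S14 
   S12   S14  S12 
   S13    S1  S15 
   S14   S15  S14 
   S15    S9  S15 
(> = start, * = accepting)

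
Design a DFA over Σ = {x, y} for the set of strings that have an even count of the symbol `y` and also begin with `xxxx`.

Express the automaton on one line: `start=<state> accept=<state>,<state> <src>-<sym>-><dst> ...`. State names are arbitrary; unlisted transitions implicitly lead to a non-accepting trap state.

start=q0 accept=q5 q0-x->q1 q0-y->q2 q1-x->q3 q1-y->q2 q2-x->q2 q2-y->q2 q3-x->q4 q3-y->q2 q4-x->q5 q4-y->q2 q5-x->q5 q5-y->q6 q6-x->q6 q6-y->q5

Run two small machines in parallel and take their product. One (2 states) tracks the count of `y`s modulo 2; the other (6 states) tracks whether the input so far still matches the prefix `xxxx`. Each combined state is a pair, one component from each; accept when both components accept. Equivalent product states are then merged.
With 7 states:
        x   y  
>  q0   q1  q2 
   q1   q3  q2 
   q2   q2  q2 
   q3   q4  q2 
   q4   q5  q2 
 * q5   q5  q6 
   q6   q6  q5 
(> = start, * = accepting)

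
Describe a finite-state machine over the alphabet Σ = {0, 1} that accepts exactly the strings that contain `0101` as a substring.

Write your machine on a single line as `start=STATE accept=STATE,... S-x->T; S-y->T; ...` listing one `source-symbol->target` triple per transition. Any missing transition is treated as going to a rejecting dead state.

start=q0; accept=q4; q0-0->q1; q0-1->q0; q1-0->q1; q1-1->q2; q2-0->q3; q2-1->q0; q3-0->q1; q3-1->q4; q4-0->q4; q4-1->q4

Track how much of `0101` has been matched so far: state q0 is no progress, q4 is the absorbing accept state reached once `0101` has occurred. Intermediate states record partial matches; on a mismatch, fall back to the longest reusable overlap.
With 5 states:
        0   1  
>  q0   q1  q0 
   q1   q1  q2 
   q2   q3  q0 
   q3   q1  q4 
 * q4   q4  q4 
(> = start, * = accepting)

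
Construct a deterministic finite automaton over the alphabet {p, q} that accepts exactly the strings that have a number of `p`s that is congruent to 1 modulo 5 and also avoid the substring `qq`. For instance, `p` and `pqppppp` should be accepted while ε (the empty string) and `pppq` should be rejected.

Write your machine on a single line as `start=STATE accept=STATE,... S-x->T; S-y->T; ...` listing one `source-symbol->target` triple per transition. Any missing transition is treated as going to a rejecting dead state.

Handle the two conditions separately and then intersect. The first has 5 states tracking the count of `p`s modulo 5; the second has 3 states tracking partial matches of the forbidden pattern `qq`. A product state is a pair (one from each), accepting exactly when both do. Equivalent product states are then merged.
With 11 states:
          p    q  
>  S0     S1   S2 
 * S1     S3   S4 
   S2     S1   S5 
   S3     S6   S7 
 * S4     S3   S5 
   S5     S5   S5 
   S6     S8   S9 
   S7     S6   S5 
   S8     S0  S10 
   S9     S8   S5 
   S10    S0   S5 
(> = start, * = accepting)

start=S0; accept=S1,S4; S0-p->S1; S0-q->S2; S1-p->S3; S1-q->S4; S2-p->S1; S2-q->S5; S3-p->S6; S3-q->S7; S4-p->S3; S4-q->S5; S5-p->S5; S5-q->S5; S6-p->S8; S6-q->S9; S7-p->S6; S7-q->S5; S8-p->S0; S8-q->S10; S9-p->S8; S9-q->S5; S10-p->S0; S10-q->S5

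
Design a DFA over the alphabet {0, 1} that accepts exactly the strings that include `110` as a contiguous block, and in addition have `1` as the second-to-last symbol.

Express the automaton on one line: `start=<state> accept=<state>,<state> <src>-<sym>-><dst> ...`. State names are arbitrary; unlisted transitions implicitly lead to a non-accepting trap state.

Handle the two conditions separately and then intersect. One (4 states) tracks whether and how much of `110` has been seen; the other (7 states) tracks the last 2 symbols read. Each combined state is a pair, one component from each; accept when both components accept. Equivalent product states are then merged.
With 7 states:
       0  1 
>  A   A  B 
   B   A  C 
   C   D  C 
 * D   E  F 
   E   E  F 
   F   D  G 
 * G   D  G 
(> = start, * = accepting)

start=A accept=D,G A-0->A A-1->B B-0->A B-1->C C-0->D C-1->C D-0->E D-1->F E-0->E E-1->F F-0->D F-1->G G-0->D G-1->G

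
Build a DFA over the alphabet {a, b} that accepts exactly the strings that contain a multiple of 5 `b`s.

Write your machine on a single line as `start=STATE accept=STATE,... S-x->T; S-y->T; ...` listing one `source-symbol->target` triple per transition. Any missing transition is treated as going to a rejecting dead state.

start=S0; accept=S0; S0-a->S0; S0-b->S1; S1-a->S1; S1-b->S2; S2-a->S2; S2-b->S3; S3-a->S3; S3-b->S4; S4-a->S4; S4-b->S0

The only thing that matters is how many `b`s have appeared, reduced mod 5. Use one state per residue: S0 for 0, …, S4 for 4. Reading `b` moves to the next residue; anything else stays put. S0 is accepting.
5 states suffice.
        a   b  
>* S0   S0  S1 
   S1   S1  S2 
   S2   S2  S3 
   S3   S3  S4 
   S4   S4  S0 
(> = start, * = accepting)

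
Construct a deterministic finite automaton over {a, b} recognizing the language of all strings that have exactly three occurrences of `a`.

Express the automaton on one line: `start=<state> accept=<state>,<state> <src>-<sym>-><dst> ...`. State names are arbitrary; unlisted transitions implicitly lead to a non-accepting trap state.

Only the number of `a`s matters, and only up to 4. Make a chain S0 → S1 → S2 → S3 → S4 advanced by each `a` (with S4 absorbing); every other symbol self-loops. The accepting set is {S3}.
        a   b  
>  S0   S1  S0 
   S1   S2  S1 
   S2   S3  S2 
 * S3   S4  S3 
   S4   S4  S4 
(> = start, * = accepting)

start=S0 accept=S3 S0-a->S1 S0-b->S0 S1-a->S2 S1-b->S1 S2-a->S3 S2-b->S2 S3-a->S4 S3-b->S3 S4-a->S4 S4-b->S4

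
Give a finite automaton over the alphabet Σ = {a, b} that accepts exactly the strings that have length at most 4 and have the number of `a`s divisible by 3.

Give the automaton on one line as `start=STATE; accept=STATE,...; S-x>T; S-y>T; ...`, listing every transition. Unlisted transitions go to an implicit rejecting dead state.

start=q0; accept=q0,q2,q5,q6,q9; q0-a>q1; q0-b>q2; q1-a>q3; q1-b>q4; q2-a>q4; q2-b>q5; q3-a>q6; q3-b>q7; q4-a>q7; q4-b>q8; q5-a>q8; q5-b>q6; q6-a>q8; q6-b>q9; q7-a>q9; q7-b>q8; q8-a>q8; q8-b>q8; q9-a>q8; q9-b>q8

Handle the two conditions separately and then intersect. One (6 states) tracks the input length, saturating at 5; the other (3 states) tracks the count of `a`s modulo 3. Each combined state is a pair, one component from each; accept when both components accept. Equivalent product states are then merged.
10 states suffice.
        a   b  
>* q0   q1  q2 
   q1   q3  q4 
 * q2   q4  q5 
   q3   q6  q7 
   q4   q7  q8 
 * q5   q8  q6 
 * q6   q8  q9 
   q7   q9  q8 
   q8   q8  q8 
 * q9   q8  q8 
(> = start, * = accepting)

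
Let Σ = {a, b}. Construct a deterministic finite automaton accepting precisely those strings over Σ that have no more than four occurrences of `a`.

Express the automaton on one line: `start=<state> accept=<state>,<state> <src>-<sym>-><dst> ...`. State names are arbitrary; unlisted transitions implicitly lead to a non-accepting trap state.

Only the number of `a`s matters, and only up to 5. Make a chain q0 → q1 → q2 → q3 → q4 → q5 advanced by each `a` (with q5 absorbing); every other symbol self-loops. The accepting set is {q0, q1, q2, q3, q4}.
6 states suffice.
        a   b  
>* q0   q1  q0 
 * q1   q2  q1 
 * q2   q3  q2 
 * q3   q4  q3 
 * q4   q5  q4 
   q5   q5  q5 
(> = start, * = accepting)

start=q0 accept=q0,q1,q2,q3,q4 q0-a->q1 q0-b->q0 q1-a->q2 q1-b->q1 q2-a->q3 q2-b->q2 q3-a->q4 q3-b->q3 q4-a->q5 q4-b->q4 q5-a->q5 q5-b->q5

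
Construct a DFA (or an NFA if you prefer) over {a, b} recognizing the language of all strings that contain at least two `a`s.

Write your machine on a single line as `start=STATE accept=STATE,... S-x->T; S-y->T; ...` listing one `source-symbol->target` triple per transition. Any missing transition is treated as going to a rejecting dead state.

start=S0; accept=S2,S3; S0-a->S1; S0-b->S0; S1-a->S2; S1-b->S1; S2-a->S3; S2-b->S2; S3-a->S3; S3-b->S3

Count `a`s, saturating at 3: states S0 through S2 mean 0 through 2 `a`s seen; S3 means more than 2. Each `a` increments (capped at S3); other symbols loop. Accept from {S2, S3}.
A 4-state machine:
        a   b  
>  S0   S1  S0 
   S1   S2  S1 
 * S2   S3  S2 
 * S3   S3  S3 
(> = start, * = accepting)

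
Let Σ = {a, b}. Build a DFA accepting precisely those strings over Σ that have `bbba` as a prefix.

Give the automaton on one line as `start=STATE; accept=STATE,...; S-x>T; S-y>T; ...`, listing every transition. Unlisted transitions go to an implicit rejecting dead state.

Walk along `bbba` while the input agrees: from q0 take `b` to q1, and so on. Any deviation drops to the rejecting sink q5. Once q4 is reached the prefix is confirmed and every continuation is accepted.
        a   b  
>  q0   q5  q1 
   q1   q5  q2 
   q2   q5  q3 
   q3   q4  q5 
 * q4   q4  q4 
   q5   q5  q5 
(> = start, * = accepting)

start=q0; accept=q4; q0-a>q5; q0-b>q1; q1-a>q5; q1-b>q2; q2-a>q5; q2-b>q3; q3-a>q4; q3-b>q5; q4-a>q4; q4-b>q4; q5-a>q5; q5-b>q5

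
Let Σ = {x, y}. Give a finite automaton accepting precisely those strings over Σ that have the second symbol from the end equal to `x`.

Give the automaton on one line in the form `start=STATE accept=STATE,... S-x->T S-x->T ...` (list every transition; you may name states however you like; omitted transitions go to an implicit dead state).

start=q0 accept=q3,q4 q0-x->q1 q0-y->q2 q1-x->q3 q1-y->q4 q2-x->q5 q2-y->q6 q3-x->q3 q3-y->q4 q4-x->q5 q4-y->q6 q5-x->q3 q5-y->q4 q6-x->q5 q6-y->q6

A DFA must remember the last 2 symbols (since which symbol is second-to-last isn't known until the input ends). Use one state per possible window of the last ≤2 symbols; accept from those whose window starts with `x`.
        x   y  
>  q0   q1  q2 
   q1   q3  q4 
   q2   q5  q6 
 * q3   q3  q4 
 * q4   q5  q6 
   q5   q3  q4 
   q6   q5  q6 
(> = start, * = accepting)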